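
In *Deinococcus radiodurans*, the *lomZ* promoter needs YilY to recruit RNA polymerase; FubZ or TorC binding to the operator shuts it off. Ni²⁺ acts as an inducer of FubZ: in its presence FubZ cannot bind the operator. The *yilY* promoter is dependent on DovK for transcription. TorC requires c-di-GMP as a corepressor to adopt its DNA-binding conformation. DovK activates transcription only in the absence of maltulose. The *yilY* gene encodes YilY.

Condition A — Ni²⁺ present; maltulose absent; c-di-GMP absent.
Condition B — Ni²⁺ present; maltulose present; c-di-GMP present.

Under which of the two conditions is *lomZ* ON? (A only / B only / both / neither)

A only

Condition A:
Ni²⁺ is present, so FubZ is inactive.
Maltulose is absent, so DovK is active.
No repressor is bound and DovK is active, so *yilY* is transcribed.
So YilY is produced and active.
c-di-GMP is absent, so TorC is inactive.
No repressor is bound and YilY is active, so *lomZ* is transcribed.
→ *lomZ* is ON in A.
Condition B:
Ni²⁺ is present, so FubZ is inactive.
Maltulose is present, so DovK is inactive.
Required activator DovK is absent, so *yilY* is not transcribed.
So YilY is not produced.
c-di-GMP is present, so TorC is active.
With repressor TorC bound, *lomZ* is not transcribed.
→ *lomZ* is OFF in B.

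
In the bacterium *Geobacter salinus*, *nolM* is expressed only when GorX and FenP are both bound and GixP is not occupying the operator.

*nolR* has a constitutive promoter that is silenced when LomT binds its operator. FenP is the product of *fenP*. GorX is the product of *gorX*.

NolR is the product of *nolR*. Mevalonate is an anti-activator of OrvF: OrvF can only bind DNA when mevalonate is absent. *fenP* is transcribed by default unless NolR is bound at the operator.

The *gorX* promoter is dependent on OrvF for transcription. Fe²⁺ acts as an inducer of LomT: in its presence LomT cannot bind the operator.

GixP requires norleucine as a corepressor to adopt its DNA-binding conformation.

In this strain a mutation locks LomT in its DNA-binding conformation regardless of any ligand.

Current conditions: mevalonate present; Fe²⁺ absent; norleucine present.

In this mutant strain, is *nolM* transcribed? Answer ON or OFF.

Mevalonate is present, so OrvF is inactive.
Required activator OrvF is absent, so *gorX* is not transcribed.
So GorX is not produced.
Norleucine is present, so GixP is active.
LomT is constitutively active in this strain.
With repressor LomT bound, *nolR* is not transcribed.
So NolR is not produced.
With no repressor bound, *fenP* is transcribed.
So FenP is produced and active.
With repressor GixP bound, *nolM* is not transcribed.

OFF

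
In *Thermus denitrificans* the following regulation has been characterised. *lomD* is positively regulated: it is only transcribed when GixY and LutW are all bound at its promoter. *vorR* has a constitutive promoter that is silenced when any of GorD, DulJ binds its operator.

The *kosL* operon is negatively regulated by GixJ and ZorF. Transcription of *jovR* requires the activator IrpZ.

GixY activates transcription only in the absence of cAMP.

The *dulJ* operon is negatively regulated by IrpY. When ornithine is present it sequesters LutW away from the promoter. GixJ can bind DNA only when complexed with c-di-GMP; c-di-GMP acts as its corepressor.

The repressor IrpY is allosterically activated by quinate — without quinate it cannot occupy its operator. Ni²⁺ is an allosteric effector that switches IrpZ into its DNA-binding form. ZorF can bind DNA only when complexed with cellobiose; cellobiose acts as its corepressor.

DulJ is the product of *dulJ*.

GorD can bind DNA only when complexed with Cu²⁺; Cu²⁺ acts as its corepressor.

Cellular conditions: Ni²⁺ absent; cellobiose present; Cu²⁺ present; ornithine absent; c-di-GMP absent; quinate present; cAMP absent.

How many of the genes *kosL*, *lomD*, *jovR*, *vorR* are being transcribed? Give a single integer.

1

c-di-GMP is absent, so GixJ is inactive.
Cellobiose is present, so ZorF is active.
With repressor ZorF bound, *kosL* is not transcribed.
→ *kosL* is OFF.
cAMP is absent, so GixY is active.
Ornithine is absent, so LutW is active.
No repressor is bound and GixY and LutW are active, so *lomD* is transcribed.
→ *lomD* is ON.
Ni²⁺ is absent, so IrpZ is inactive.
Required activator IrpZ is absent, so *jovR* is not transcribed.
→ *jovR* is OFF.
Cu²⁺ is present, so GorD is active.
Quinate is present, so IrpY is active.
With repressor IrpY bound, *dulJ* is not transcribed.
So DulJ is not produced.
With repressor GorD bound, *vorR* is not transcribed.
→ *vorR* is OFF.
1 of the 4 genes is transcribed.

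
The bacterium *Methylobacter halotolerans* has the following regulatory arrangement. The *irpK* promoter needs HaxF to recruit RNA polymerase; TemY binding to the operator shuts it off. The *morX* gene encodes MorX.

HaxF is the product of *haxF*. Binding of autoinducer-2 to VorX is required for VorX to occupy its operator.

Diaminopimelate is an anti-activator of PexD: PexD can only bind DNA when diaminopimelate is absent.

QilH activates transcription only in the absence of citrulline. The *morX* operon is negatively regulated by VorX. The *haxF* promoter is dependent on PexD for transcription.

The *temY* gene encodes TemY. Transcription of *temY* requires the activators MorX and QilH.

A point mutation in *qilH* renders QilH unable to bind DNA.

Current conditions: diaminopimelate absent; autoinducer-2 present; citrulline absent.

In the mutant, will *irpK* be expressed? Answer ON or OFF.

Diaminopimelate is absent, so PexD is active.
No repressor is bound and PexD is active, so *haxF* is transcribed.
So HaxF is produced and active.
Autoinducer-2 is present, so VorX is active.
With repressor VorX bound, *morX* is not transcribed.
So MorX is not produced.
QilH is non-functional in this strain, so it has no effect.
Required activator MorX is absent, so *temY* is not transcribed.
So TemY is not produced.
No repressor is bound and HaxF is active, so *irpK* is transcribed.

ON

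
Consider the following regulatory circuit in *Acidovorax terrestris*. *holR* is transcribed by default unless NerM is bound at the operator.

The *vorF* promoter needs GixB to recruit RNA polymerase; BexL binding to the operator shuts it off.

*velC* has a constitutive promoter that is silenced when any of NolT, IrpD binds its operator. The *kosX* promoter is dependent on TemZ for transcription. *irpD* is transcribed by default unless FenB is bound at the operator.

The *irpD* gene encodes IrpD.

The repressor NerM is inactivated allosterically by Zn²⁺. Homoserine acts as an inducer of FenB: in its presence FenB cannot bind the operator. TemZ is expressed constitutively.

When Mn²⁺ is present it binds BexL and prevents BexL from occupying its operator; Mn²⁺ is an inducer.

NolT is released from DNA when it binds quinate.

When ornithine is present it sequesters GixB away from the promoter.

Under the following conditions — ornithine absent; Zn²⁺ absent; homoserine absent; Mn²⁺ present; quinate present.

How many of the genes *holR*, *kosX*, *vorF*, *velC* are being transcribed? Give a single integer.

3

Zn²⁺ is absent, so NerM is active.
With repressor NerM bound, *holR* is not transcribed.
→ *holR* is OFF.
TemZ is produced constitutively and is active.
No repressor is bound and TemZ is active, so *kosX* is transcribed.
→ *kosX* is ON.
Mn²⁺ is present, so BexL is inactive.
Ornithine is absent, so GixB is active.
No repressor is bound and GixB is active, so *vorF* is transcribed.
→ *vorF* is ON.
Quinate is present, so NolT is inactive.
Homoserine is absent, so FenB is active.
With repressor FenB bound, *irpD* is not transcribed.
So IrpD is not produced.
With no repressor bound, *velC* is transcribed.
→ *velC* is ON.
3 of the 4 genes are transcribed.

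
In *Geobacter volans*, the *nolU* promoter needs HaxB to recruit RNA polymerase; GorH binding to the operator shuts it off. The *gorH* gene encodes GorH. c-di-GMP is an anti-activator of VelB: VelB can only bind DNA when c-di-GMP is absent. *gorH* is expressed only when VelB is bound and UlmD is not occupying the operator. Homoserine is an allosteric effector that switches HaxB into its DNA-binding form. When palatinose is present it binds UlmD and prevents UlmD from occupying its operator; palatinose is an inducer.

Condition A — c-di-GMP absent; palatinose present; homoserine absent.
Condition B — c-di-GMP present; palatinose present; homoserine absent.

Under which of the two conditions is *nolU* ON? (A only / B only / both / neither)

Condition A:
c-di-GMP is absent, so VelB is active.
Palatinose is present, so UlmD is inactive.
No repressor is bound and VelB is active, so *gorH* is transcribed.
So GorH is produced and active.
Homoserine is absent, so HaxB is inactive.
With repressor GorH bound, *nolU* is not transcribed.
→ *nolU* is OFF in A.
Condition B:
c-di-GMP is present, so VelB is inactive.
Palatinose is present, so UlmD is inactive.
Required activator VelB is absent, so *gorH* is not transcribed.
So GorH is not produced.
Homoserine is absent, so HaxB is inactive.
Required activator HaxB is absent, so *nolU* is not transcribed.
→ *nolU* is OFF in B.

neither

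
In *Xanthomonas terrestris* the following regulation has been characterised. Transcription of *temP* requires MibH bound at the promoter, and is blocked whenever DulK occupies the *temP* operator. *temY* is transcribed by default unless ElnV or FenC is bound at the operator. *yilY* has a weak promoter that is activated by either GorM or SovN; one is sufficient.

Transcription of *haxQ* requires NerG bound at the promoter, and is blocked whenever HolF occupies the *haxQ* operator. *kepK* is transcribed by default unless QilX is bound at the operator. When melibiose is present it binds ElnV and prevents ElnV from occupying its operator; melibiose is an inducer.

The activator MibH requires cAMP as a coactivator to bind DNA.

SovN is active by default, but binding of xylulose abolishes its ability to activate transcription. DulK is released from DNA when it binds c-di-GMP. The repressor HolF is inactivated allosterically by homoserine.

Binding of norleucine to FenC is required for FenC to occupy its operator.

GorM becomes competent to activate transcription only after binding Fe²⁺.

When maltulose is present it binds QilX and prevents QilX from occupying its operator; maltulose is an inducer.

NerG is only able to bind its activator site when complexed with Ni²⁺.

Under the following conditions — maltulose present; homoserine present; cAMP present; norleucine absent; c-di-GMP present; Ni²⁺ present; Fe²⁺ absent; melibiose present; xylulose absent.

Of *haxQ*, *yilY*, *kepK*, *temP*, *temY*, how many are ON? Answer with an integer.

Homoserine is present, so HolF is inactive.
Ni²⁺ is present, so NerG is active.
No repressor is bound and NerG is active, so *haxQ* is transcribed.
→ *haxQ* is ON.
Fe²⁺ is absent, so GorM is inactive.
Xylulose is absent, so SovN is active.
Activator SovN is present, so *yilY* is transcribed.
→ *yilY* is ON.
Maltulose is present, so QilX is inactive.
With no repressor bound, *kepK* is transcribed.
→ *kepK* is ON.
cAMP is present, so MibH is active.
c-di-GMP is present, so DulK is inactive.
No repressor is bound and MibH is active, so *temP* is transcribed.
→ *temP* is ON.
Melibiose is present, so ElnV is inactive.
Norleucine is absent, so FenC is inactive.
With no repressor bound, *temY* is transcribed.
→ *temY* is ON.
5 of the 5 genes are transcribed.

5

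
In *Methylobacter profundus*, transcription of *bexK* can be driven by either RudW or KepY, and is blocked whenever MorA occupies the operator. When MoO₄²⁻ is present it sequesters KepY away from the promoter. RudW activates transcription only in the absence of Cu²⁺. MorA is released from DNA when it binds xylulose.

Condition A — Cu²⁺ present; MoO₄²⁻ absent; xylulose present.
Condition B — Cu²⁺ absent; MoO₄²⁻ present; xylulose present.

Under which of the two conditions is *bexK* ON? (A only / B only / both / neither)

Condition A:
Cu²⁺ is present, so RudW is inactive.
MoO₄²⁻ is absent, so KepY is active.
Xylulose is present, so MorA is inactive.
Activator KepY is present, so *bexK* is transcribed.
→ *bexK* is ON in A.
Condition B:
Cu²⁺ is absent, so RudW is active.
MoO₄²⁻ is present, so KepY is inactive.
Xylulose is present, so MorA is inactive.
Activator RudW is present, so *bexK* is transcribed.
→ *bexK* is ON in B.

both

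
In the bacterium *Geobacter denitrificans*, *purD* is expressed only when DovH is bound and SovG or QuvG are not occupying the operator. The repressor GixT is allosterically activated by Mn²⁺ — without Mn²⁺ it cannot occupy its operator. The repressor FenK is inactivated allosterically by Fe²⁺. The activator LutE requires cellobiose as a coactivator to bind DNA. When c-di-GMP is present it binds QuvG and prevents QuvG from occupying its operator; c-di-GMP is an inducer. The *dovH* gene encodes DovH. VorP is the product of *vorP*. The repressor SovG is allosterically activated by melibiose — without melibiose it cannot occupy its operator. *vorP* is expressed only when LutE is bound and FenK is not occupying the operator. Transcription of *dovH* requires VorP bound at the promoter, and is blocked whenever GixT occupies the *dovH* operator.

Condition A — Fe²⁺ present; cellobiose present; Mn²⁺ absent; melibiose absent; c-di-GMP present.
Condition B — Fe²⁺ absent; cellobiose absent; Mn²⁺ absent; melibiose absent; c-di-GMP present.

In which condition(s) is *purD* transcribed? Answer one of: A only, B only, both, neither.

Condition A:
Fe²⁺ is present, so FenK is inactive.
Cellobiose is present, so LutE is active.
No repressor is bound and LutE is active, so *vorP* is transcribed.
So VorP is produced and active.
Mn²⁺ is absent, so GixT is inactive.
No repressor is bound and VorP is active, so *dovH* is transcribed.
So DovH is produced and active.
Melibiose is absent, so SovG is inactive.
c-di-GMP is present, so QuvG is inactive.
No repressor is bound and DovH is active, so *purD* is transcribed.
→ *purD* is ON in A.
Condition B:
Fe²⁺ is absent, so FenK is active.
Cellobiose is absent, so LutE is inactive.
With repressor FenK bound, *vorP* is not transcribed.
So VorP is not produced.
Mn²⁺ is absent, so GixT is inactive.
Required activator VorP is absent, so *dovH* is not transcribed.
So DovH is not produced.
Melibiose is absent, so SovG is inactive.
c-di-GMP is present, so QuvG is inactive.
Required activator DovH is absent, so *purD* is not transcribed.
→ *purD* is OFF in B.

A only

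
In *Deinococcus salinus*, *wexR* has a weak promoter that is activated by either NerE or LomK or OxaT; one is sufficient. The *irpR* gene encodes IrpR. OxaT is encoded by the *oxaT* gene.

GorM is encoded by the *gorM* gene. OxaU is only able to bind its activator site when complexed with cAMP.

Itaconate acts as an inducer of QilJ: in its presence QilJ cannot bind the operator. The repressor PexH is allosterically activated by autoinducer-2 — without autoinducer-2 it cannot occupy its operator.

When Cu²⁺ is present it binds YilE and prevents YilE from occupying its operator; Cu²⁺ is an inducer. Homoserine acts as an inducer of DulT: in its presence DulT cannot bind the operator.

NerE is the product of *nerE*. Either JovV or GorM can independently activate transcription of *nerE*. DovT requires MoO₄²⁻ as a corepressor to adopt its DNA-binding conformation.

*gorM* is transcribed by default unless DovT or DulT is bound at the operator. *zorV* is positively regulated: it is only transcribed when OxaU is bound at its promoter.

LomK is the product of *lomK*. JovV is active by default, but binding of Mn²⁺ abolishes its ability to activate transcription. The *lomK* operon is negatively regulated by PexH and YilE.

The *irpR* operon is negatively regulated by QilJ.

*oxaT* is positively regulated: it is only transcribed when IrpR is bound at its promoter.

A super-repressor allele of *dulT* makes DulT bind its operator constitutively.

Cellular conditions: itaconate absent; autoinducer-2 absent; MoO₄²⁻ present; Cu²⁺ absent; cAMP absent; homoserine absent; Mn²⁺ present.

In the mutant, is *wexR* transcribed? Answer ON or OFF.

OFF

Mn²⁺ is present, so JovV is inactive.
MoO₄²⁻ is present, so DovT is active.
DulT is constitutively active in this strain.
With repressor DovT bound, *gorM* is not transcribed.
So GorM is not produced.
No activator is available at the *nerE* promoter, so *nerE* is not transcribed.
So NerE is not produced.
Autoinducer-2 is absent, so PexH is inactive.
Cu²⁺ is absent, so YilE is active.
With repressor YilE bound, *lomK* is not transcribed.
So LomK is not produced.
Itaconate is absent, so QilJ is active.
With repressor QilJ bound, *irpR* is not transcribed.
So IrpR is not produced.
Required activator IrpR is absent, so *oxaT* is not transcribed.
So OxaT is not produced.
No activator is available at the *wexR* promoter, so *wexR* is not transcribed.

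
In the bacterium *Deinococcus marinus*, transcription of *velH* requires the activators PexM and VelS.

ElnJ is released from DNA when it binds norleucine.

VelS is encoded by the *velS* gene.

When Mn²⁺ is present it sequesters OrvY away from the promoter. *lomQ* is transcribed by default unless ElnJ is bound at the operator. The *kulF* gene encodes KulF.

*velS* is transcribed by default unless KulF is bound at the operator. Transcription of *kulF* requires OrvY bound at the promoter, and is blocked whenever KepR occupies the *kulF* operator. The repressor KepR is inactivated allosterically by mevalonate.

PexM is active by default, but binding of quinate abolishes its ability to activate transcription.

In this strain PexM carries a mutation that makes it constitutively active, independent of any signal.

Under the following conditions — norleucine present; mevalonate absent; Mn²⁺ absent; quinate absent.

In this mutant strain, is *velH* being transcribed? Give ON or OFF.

ON

PexM is constitutively active in this strain.
Mn²⁺ is absent, so OrvY is active.
Mevalonate is absent, so KepR is active.
With repressor KepR bound, *kulF* is not transcribed.
So KulF is not produced.
With no repressor bound, *velS* is transcribed.
So VelS is produced and active.
No repressor is bound and PexM and VelS are active, so *velH* is transcribed.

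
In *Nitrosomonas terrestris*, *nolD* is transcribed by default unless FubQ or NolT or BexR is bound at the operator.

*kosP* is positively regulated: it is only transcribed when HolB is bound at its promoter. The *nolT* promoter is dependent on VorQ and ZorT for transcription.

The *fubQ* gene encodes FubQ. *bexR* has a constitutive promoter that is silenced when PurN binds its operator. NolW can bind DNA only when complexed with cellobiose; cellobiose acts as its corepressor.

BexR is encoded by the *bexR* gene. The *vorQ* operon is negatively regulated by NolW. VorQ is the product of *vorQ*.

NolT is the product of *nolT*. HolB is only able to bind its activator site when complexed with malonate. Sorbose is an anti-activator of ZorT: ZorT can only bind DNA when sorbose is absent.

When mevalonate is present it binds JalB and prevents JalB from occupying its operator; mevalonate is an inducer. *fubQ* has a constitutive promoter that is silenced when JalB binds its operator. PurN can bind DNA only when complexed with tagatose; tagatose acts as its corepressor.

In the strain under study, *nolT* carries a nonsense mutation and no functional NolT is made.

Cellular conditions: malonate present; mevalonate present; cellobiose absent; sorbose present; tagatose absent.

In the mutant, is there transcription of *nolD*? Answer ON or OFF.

OFF

Mevalonate is present, so JalB is inactive.
With no repressor bound, *fubQ* is transcribed.
So FubQ is produced and active.
NolT is non-functional in this strain, so it has no effect.
Tagatose is absent, so PurN is inactive.
With no repressor bound, *bexR* is transcribed.
So BexR is produced and active.
With repressor FubQ bound, *nolD* is not transcribed.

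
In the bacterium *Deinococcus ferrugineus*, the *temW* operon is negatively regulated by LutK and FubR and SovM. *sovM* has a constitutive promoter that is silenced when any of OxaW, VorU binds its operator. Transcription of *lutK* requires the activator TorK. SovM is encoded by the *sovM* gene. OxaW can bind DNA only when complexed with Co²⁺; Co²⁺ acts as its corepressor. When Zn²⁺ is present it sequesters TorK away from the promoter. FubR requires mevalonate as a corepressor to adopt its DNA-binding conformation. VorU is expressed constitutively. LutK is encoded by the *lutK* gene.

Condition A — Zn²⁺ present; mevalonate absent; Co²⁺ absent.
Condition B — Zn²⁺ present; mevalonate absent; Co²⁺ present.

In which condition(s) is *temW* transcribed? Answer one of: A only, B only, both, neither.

Condition A:
Zn²⁺ is present, so TorK is inactive.
Required activator TorK is absent, so *lutK* is not transcribed.
So LutK is not produced.
Mevalonate is absent, so FubR is inactive.
Co²⁺ is absent, so OxaW is inactive.
VorU is produced constitutively and is active.
With repressor VorU bound, *sovM* is not transcribed.
So SovM is not produced.
With no repressor bound, *temW* is transcribed.
→ *temW* is ON in A.
Condition B:
Zn²⁺ is present, so TorK is inactive.
Required activator TorK is absent, so *lutK* is not transcribed.
So LutK is not produced.
Mevalonate is absent, so FubR is inactive.
Co²⁺ is present, so OxaW is active.
VorU is produced constitutively and is active.
With repressor OxaW bound, *sovM* is not transcribed.
So SovM is not produced.
With no repressor bound, *temW* is transcribed.
→ *temW* is ON in B.

both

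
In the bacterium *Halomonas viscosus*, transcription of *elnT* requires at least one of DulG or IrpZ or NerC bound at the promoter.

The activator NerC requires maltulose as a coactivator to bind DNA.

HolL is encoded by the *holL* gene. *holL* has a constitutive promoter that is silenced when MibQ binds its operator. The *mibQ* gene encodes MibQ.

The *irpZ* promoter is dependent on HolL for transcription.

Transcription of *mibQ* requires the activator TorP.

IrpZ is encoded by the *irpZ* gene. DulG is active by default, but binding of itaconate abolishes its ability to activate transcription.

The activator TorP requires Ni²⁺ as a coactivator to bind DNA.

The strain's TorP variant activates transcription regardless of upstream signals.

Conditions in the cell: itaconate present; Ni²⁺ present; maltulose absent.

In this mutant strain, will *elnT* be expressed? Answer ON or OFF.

Itaconate is present, so DulG is inactive.
TorP is constitutively active in this strain.
No repressor is bound and TorP is active, so *mibQ* is transcribed.
So MibQ is produced and active.
With repressor MibQ bound, *holL* is not transcribed.
So HolL is not produced.
Required activator HolL is absent, so *irpZ* is not transcribed.
So IrpZ is not produced.
Maltulose is absent, so NerC is inactive.
No activator is available at the *elnT* promoter, so *elnT* is not transcribed.

OFF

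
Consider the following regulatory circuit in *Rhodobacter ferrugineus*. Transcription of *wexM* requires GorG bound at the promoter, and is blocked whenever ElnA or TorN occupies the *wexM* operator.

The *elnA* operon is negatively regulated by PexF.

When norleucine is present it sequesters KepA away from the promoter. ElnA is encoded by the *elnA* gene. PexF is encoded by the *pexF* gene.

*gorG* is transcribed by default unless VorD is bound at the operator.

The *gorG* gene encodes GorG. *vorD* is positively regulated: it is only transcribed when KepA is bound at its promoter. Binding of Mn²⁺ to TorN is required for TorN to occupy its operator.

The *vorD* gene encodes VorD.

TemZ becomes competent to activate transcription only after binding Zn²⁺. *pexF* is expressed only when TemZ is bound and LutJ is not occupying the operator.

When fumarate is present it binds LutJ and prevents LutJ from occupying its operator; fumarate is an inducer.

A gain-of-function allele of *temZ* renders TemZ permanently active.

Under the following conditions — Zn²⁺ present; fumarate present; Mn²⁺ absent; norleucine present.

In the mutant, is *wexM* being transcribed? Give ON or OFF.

ON

TemZ is constitutively active in this strain.
Fumarate is present, so LutJ is inactive.
No repressor is bound and TemZ is active, so *pexF* is transcribed.
So PexF is produced and active.
With repressor PexF bound, *elnA* is not transcribed.
So ElnA is not produced.
Mn²⁺ is absent, so TorN is inactive.
Norleucine is present, so KepA is inactive.
Required activator KepA is absent, so *vorD* is not transcribed.
So VorD is not produced.
With no repressor bound, *gorG* is transcribed.
So GorG is produced and active.
No repressor is bound and GorG is active, so *wexM* is transcribed.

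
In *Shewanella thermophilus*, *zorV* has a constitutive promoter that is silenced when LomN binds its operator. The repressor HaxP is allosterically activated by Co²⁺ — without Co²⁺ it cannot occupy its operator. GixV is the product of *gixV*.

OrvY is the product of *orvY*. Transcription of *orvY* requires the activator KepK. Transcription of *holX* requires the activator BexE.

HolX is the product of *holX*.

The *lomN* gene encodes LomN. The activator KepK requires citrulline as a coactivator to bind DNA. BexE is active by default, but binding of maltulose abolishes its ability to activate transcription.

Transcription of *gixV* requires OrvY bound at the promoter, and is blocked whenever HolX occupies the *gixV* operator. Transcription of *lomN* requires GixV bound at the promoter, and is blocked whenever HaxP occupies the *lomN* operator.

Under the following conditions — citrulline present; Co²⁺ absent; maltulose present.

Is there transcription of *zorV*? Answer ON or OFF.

OFF

Maltulose is present, so BexE is inactive.
Required activator BexE is absent, so *holX* is not transcribed.
So HolX is not produced.
Citrulline is present, so KepK is active.
No repressor is bound and KepK is active, so *orvY* is transcribed.
So OrvY is produced and active.
No repressor is bound and OrvY is active, so *gixV* is transcribed.
So GixV is produced and active.
Co²⁺ is absent, so HaxP is inactive.
No repressor is bound and GixV is active, so *lomN* is transcribed.
So LomN is produced and active.
With repressor LomN bound, *zorV* is not transcribed.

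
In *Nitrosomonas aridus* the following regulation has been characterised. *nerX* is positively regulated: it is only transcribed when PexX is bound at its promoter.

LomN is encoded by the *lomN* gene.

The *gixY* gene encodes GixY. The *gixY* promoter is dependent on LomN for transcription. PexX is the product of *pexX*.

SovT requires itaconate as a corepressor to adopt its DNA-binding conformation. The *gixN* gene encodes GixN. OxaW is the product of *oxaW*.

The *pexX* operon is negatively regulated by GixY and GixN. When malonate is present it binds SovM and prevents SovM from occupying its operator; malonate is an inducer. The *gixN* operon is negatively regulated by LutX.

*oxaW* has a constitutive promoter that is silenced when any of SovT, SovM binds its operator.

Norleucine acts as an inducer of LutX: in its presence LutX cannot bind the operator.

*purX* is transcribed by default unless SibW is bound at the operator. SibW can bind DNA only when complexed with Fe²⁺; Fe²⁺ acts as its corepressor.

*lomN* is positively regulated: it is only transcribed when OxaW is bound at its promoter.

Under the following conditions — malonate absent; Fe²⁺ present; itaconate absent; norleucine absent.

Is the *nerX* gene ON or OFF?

Itaconate is absent, so SovT is inactive.
Malonate is absent, so SovM is active.
With repressor SovM bound, *oxaW* is not transcribed.
So OxaW is not produced.
Required activator OxaW is absent, so *lomN* is not transcribed.
So LomN is not produced.
Required activator LomN is absent, so *gixY* is not transcribed.
So GixY is not produced.
Norleucine is absent, so LutX is active.
With repressor LutX bound, *gixN* is not transcribed.
So GixN is not produced.
With no repressor bound, *pexX* is transcribed.
So PexX is produced and active.
No repressor is bound and PexX is active, so *nerX* is transcribed.

ON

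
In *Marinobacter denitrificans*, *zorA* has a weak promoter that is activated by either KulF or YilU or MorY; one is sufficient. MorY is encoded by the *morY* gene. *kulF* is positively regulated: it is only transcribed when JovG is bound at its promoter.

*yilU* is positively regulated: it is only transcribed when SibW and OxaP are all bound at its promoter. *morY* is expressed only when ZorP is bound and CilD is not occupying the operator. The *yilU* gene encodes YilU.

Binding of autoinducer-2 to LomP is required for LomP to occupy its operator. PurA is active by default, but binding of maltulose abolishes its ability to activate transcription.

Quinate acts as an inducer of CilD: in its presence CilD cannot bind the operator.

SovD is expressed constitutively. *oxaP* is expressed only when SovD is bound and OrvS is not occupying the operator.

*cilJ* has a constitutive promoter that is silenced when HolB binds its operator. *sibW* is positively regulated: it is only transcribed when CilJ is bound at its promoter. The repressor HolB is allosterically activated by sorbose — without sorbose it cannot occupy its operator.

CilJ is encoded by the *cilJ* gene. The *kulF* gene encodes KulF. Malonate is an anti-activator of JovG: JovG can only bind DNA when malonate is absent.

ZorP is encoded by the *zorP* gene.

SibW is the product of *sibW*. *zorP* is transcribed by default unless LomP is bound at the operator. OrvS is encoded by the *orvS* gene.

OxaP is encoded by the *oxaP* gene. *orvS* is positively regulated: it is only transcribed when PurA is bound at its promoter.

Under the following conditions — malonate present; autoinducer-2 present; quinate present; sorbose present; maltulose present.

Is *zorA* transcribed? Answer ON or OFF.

Malonate is present, so JovG is inactive.
Required activator JovG is absent, so *kulF* is not transcribed.
So KulF is not produced.
Sorbose is present, so HolB is active.
With repressor HolB bound, *cilJ* is not transcribed.
So CilJ is not produced.
Required activator CilJ is absent, so *sibW* is not transcribed.
So SibW is not produced.
SovD is produced constitutively and is active.
Maltulose is present, so PurA is inactive.
Required activator PurA is absent, so *orvS* is not transcribed.
So OrvS is not produced.
No repressor is bound and SovD is active, so *oxaP* is transcribed.
So OxaP is produced and active.
Required activator SibW is absent, so *yilU* is not transcribed.
So YilU is not produced.
Autoinducer-2 is present, so LomP is active.
With repressor LomP bound, *zorP* is not transcribed.
So ZorP is not produced.
Quinate is present, so CilD is inactive.
Required activator ZorP is absent, so *morY* is not transcribed.
So MorY is not produced.
No activator is available at the *zorA* promoter, so *zorA* is not transcribed.

OFF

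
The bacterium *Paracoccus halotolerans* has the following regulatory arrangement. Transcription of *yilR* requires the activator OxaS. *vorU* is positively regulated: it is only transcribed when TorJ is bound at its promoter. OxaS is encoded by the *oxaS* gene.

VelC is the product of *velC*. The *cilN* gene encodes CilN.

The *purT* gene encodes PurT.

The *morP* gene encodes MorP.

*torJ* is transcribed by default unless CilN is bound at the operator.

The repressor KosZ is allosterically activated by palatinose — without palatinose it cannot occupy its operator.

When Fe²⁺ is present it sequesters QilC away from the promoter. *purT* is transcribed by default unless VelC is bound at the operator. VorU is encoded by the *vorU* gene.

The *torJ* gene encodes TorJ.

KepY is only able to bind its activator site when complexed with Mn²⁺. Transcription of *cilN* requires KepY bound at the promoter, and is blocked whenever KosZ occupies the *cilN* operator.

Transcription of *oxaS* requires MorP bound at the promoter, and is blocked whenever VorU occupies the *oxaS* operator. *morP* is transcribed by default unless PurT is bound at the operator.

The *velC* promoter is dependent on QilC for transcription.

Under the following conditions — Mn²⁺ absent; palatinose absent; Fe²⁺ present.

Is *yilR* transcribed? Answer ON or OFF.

OFF

Palatinose is absent, so KosZ is inactive.
Mn²⁺ is absent, so KepY is inactive.
Required activator KepY is absent, so *cilN* is not transcribed.
So CilN is not produced.
With no repressor bound, *torJ* is transcribed.
So TorJ is produced and active.
No repressor is bound and TorJ is active, so *vorU* is transcribed.
So VorU is produced and active.
Fe²⁺ is present, so QilC is inactive.
Required activator QilC is absent, so *velC* is not transcribed.
So VelC is not produced.
With no repressor bound, *purT* is transcribed.
So PurT is produced and active.
With repressor PurT bound, *morP* is not transcribed.
So MorP is not produced.
With repressor VorU bound, *oxaS* is not transcribed.
So OxaS is not produced.
Required activator OxaS is absent, so *yilR* is not transcribed.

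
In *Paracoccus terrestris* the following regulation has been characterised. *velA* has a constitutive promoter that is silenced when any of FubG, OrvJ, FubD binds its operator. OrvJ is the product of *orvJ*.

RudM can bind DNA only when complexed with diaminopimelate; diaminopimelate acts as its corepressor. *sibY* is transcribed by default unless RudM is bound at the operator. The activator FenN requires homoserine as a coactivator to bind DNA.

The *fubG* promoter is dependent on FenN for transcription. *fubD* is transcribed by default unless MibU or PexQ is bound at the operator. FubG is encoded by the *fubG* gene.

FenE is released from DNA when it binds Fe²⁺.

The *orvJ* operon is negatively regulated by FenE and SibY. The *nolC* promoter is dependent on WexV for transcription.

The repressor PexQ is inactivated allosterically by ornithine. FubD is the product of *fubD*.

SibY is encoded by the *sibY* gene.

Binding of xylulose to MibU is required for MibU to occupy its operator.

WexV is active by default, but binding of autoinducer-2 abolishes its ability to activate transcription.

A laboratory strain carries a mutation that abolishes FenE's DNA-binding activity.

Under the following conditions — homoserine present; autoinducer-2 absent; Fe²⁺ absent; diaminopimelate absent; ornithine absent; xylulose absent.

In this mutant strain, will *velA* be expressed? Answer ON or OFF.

OFF

Homoserine is present, so FenN is active.
No repressor is bound and FenN is active, so *fubG* is transcribed.
So FubG is produced and active.
FenE is non-functional in this strain, so it has no effect.
Diaminopimelate is absent, so RudM is inactive.
With no repressor bound, *sibY* is transcribed.
So SibY is produced and active.
With repressor SibY bound, *orvJ* is not transcribed.
So OrvJ is not produced.
Xylulose is absent, so MibU is inactive.
Ornithine is absent, so PexQ is active.
With repressor PexQ bound, *fubD* is not transcribed.
So FubD is not produced.
With repressor FubG bound, *velA* is not transcribed.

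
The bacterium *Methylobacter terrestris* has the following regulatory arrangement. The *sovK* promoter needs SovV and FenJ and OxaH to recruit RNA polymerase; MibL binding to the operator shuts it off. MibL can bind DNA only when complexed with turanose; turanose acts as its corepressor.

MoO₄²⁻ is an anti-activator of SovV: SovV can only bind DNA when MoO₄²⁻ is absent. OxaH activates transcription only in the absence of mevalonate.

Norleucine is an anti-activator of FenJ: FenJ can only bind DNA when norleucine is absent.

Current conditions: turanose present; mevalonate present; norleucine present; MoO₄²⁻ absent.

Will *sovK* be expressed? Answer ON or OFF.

OFF

MoO₄²⁻ is absent, so SovV is active.
Norleucine is present, so FenJ is inactive.
Mevalonate is present, so OxaH is inactive.
Turanose is present, so MibL is active.
With repressor MibL bound, *sovK* is not transcribed.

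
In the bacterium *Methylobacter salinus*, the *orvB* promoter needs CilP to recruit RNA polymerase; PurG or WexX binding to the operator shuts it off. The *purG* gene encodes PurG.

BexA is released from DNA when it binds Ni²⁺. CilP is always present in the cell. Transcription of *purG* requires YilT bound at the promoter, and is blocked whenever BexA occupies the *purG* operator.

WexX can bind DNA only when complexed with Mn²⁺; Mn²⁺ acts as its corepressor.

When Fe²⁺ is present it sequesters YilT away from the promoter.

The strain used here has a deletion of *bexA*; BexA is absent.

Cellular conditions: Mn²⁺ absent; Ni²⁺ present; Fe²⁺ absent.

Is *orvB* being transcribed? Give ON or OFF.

CilP is produced constitutively and is active.
BexA is non-functional in this strain, so it has no effect.
Fe²⁺ is absent, so YilT is active.
No repressor is bound and YilT is active, so *purG* is transcribed.
So PurG is produced and active.
Mn²⁺ is absent, so WexX is inactive.
With repressor PurG bound, *orvB* is not transcribed.

OFF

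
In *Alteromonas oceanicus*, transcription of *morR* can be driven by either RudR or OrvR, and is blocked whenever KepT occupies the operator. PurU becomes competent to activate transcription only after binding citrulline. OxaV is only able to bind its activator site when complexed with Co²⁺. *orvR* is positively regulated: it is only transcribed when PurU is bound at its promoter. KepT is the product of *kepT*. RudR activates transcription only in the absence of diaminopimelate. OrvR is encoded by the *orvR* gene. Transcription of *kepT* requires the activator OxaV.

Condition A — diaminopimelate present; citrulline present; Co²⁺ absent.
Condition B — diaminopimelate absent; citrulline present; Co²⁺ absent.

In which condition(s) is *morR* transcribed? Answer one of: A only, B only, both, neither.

both

Condition A:
Diaminopimelate is present, so RudR is inactive.
Citrulline is present, so PurU is active.
No repressor is bound and PurU is active, so *orvR* is transcribed.
So OrvR is produced and active.
Co²⁺ is absent, so OxaV is inactive.
Required activator OxaV is absent, so *kepT* is not transcribed.
So KepT is not produced.
Activator OrvR is present, so *morR* is transcribed.
→ *morR* is ON in A.
Condition B:
Diaminopimelate is absent, so RudR is active.
Citrulline is present, so PurU is active.
No repressor is bound and PurU is active, so *orvR* is transcribed.
So OrvR is produced and active.
Co²⁺ is absent, so OxaV is inactive.
Required activator OxaV is absent, so *kepT* is not transcribed.
So KepT is not produced.
Activator RudR is present, so *morR* is transcribed.
→ *morR* is ON in B.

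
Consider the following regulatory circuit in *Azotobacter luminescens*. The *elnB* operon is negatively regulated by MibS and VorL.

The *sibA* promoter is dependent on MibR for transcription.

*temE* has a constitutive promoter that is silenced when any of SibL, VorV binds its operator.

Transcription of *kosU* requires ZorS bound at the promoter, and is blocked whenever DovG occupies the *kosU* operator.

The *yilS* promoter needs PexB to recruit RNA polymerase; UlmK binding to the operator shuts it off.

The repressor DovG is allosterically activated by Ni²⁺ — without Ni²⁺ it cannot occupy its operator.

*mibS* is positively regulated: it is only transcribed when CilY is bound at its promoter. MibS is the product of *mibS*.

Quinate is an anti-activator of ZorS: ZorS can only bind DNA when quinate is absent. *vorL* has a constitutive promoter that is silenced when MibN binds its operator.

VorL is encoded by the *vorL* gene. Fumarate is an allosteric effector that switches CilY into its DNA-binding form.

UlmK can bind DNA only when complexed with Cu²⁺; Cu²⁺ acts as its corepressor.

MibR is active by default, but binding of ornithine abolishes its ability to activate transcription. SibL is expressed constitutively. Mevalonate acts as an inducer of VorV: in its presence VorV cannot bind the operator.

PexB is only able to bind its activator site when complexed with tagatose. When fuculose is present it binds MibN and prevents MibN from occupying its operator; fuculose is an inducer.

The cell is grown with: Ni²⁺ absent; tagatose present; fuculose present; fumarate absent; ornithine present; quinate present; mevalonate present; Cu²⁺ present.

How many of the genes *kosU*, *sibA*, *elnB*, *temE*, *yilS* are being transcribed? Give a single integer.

0

Quinate is present, so ZorS is inactive.
Ni²⁺ is absent, so DovG is inactive.
Required activator ZorS is absent, so *kosU* is not transcribed.
→ *kosU* is OFF.
Ornithine is present, so MibR is inactive.
Required activator MibR is absent, so *sibA* is not transcribed.
→ *sibA* is OFF.
Fumarate is absent, so CilY is inactive.
Required activator CilY is absent, so *mibS* is not transcribed.
So MibS is not produced.
Fuculose is present, so MibN is inactive.
With no repressor bound, *vorL* is transcribed.
So VorL is produced and active.
With repressor VorL bound, *elnB* is not transcribed.
→ *elnB* is OFF.
SibL is produced constitutively and is active.
Mevalonate is present, so VorV is inactive.
With repressor SibL bound, *temE* is not transcribed.
→ *temE* is OFF.
Cu²⁺ is present, so UlmK is active.
Tagatose is present, so PexB is active.
With repressor UlmK bound, *yilS* is not transcribed.
→ *yilS* is OFF.
0 of the 5 genes are transcribed.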